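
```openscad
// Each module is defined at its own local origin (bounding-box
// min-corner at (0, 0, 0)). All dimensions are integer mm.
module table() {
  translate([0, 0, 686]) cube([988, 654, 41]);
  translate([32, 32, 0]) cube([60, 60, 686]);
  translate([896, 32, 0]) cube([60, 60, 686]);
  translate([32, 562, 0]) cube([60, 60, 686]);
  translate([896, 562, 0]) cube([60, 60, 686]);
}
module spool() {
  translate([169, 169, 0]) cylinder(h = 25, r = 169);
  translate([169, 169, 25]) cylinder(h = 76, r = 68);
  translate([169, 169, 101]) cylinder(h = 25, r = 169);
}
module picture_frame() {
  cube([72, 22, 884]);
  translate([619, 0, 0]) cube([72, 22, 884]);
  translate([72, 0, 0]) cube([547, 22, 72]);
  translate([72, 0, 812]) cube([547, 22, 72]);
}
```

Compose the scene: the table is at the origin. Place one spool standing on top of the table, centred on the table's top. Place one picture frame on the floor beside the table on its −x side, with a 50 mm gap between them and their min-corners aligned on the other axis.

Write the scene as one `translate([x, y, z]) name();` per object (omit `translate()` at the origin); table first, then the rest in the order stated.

table();
translate([325, 158, 727]) spool();
translate([-741, 0, 0]) picture_frame();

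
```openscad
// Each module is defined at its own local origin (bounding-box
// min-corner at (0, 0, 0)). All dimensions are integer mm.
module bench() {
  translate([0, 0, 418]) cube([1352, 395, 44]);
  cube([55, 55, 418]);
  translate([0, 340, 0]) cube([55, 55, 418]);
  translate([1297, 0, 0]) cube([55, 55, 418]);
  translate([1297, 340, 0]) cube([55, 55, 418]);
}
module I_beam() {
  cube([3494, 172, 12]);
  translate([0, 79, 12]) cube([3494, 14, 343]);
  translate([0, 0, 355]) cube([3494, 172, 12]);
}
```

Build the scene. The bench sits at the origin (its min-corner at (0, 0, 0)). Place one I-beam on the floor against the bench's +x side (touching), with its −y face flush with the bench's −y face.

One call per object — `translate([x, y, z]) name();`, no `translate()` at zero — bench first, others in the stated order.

bench();
translate([1352, 0, 0]) I_beam();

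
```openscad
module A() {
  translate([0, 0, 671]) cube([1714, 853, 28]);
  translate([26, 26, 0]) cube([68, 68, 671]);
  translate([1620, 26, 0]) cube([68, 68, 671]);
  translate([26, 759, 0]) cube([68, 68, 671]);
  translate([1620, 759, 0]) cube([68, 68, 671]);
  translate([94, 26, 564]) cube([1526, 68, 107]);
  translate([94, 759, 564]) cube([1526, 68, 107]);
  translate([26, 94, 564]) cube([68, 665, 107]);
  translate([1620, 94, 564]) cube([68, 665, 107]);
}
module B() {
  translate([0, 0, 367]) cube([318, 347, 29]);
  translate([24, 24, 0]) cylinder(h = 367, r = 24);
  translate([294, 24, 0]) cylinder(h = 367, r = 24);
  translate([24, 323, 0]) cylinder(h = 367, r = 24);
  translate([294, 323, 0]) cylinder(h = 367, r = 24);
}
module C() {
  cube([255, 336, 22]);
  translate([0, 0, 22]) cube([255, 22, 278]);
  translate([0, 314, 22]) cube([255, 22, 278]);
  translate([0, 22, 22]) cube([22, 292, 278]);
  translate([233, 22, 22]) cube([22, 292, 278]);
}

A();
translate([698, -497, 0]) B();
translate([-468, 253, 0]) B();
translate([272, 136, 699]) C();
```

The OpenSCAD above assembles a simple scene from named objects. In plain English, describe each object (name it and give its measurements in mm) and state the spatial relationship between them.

A is a table: top 1714 mm (x) × 853 mm (y), 28 mm thick, upper face at z = 699 mm, on four 68×68 mm square legs, each inset 26 mm from the nearest pair of top edges, running from z = 0 to the bottom of the top. Four apron rails, 68 mm thick and 107 mm tall, run between adjacent legs with their top edges flush with the underside of the top and their outer faces flush with the legs' outer faces.

B is a simple wooden stool: a rectangular seat 318 mm (x) by 347 mm (y), 29 mm thick, top face at z = 396 mm, on four round legs, each 48 mm in diameter. The legs rest on z = 0, each leg's axis is inset half a diameter from the nearest pair of seat edges (so the leg's bounding box is flush with the corner).

C is an open storage box with external size 255×336×300 mm and wall thickness 22 mm (the base is also 22 mm thick). The base covers the whole footprint; the four walls stand on the base, with the y-facing walls full-width and the x-facing walls fitting between their inner faces.

Two stools sit around the table at the −y, −x sides. The open box is on top of the table.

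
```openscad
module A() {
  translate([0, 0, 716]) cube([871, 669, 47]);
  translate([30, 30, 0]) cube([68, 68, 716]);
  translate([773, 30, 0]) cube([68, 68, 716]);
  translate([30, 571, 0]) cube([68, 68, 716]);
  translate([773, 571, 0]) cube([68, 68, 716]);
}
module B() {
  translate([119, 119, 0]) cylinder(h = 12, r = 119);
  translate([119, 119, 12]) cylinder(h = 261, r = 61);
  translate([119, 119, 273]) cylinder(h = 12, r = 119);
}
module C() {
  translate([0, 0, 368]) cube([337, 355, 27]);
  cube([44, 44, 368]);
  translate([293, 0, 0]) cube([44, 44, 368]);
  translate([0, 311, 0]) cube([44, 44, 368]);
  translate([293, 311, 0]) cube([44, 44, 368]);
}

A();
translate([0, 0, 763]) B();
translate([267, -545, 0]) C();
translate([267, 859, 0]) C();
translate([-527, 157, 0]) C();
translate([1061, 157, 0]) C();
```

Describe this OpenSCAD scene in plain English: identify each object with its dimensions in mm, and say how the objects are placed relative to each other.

A is a rectangular dining table. The top is 871×669×47 mm with its upper surface at z = 763 mm. It stands on four 68×68 mm square legs, each inset 30 mm from the nearest pair of top edges, running from the floor to the underside of the top.

B is a spool: two coaxial disc flanges of radius 119 mm and thickness 12 mm, joined by a core cylinder of radius 61 mm and height 261 mm. The lower flange rests on z = 0 and the three cylinders share a vertical axis.

C is a four-legged stool. The seat is 337×355 mm, 27 mm thick, top at z = 395 mm. It stands on four square legs, each 44×44 mm in cross-section, from z = 0 to the seat underside, each flush with a corner of the seat.

The spool is on top of the table. Four stools sit around the table at the −y, +y, −x, +x sides.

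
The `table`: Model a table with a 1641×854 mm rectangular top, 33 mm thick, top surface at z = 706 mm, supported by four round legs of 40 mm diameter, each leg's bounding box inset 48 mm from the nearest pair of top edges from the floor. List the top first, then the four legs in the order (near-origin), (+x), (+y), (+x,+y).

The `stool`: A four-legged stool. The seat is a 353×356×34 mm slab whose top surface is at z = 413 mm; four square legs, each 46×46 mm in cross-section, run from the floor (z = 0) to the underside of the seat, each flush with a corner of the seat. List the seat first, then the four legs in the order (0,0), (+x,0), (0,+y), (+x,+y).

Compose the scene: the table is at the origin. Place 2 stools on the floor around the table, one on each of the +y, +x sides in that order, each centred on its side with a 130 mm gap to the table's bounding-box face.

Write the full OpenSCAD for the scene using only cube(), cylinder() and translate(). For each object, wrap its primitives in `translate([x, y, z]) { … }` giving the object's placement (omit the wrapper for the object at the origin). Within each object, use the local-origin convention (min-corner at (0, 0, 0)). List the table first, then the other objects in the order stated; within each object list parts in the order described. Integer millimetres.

translate([0, 0, 673]) cube([1641, 854, 33]);
translate([68, 68, 0]) cylinder(h = 673, r = 20);
translate([1573, 68, 0]) cylinder(h = 673, r = 20);
translate([68, 786, 0]) cylinder(h = 673, r = 20);
translate([1573, 786, 0]) cylinder(h = 673, r = 20);
translate([644, 984, 0]) {
  translate([0, 0, 379]) cube([353, 356, 34]);
  cube([46, 46, 379]);
  translate([307, 0, 0]) cube([46, 46, 379]);
  translate([0, 310, 0]) cube([46, 46, 379]);
  translate([307, 310, 0]) cube([46, 46, 379]);
}
translate([1771, 249, 0]) {
  translate([0, 0, 379]) cube([353, 356, 34]);
  cube([46, 46, 379]);
  translate([307, 0, 0]) cube([46, 46, 379]);
  translate([0, 310, 0]) cube([46, 46, 379]);
  translate([307, 310, 0]) cube([46, 46, 379]);
}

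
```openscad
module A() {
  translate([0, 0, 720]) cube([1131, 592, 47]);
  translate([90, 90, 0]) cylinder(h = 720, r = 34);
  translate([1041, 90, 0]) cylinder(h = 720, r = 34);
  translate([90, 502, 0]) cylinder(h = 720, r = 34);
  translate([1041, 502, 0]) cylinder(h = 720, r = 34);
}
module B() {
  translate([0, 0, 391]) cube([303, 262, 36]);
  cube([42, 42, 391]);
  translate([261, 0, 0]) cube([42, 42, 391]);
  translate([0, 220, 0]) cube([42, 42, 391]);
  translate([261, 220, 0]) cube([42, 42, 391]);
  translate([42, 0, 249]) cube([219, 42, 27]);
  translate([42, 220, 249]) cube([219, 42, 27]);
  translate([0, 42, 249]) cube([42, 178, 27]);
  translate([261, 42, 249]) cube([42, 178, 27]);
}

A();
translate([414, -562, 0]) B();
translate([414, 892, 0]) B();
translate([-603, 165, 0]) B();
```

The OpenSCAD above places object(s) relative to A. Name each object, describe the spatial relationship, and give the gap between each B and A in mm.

A is a table. B is a stool. Three stools sit around the table at the −y, +y, −x sides. The gap between each stool and the table is 300 mm.

Each stool's nearest face is 300 mm from the table's bounding box.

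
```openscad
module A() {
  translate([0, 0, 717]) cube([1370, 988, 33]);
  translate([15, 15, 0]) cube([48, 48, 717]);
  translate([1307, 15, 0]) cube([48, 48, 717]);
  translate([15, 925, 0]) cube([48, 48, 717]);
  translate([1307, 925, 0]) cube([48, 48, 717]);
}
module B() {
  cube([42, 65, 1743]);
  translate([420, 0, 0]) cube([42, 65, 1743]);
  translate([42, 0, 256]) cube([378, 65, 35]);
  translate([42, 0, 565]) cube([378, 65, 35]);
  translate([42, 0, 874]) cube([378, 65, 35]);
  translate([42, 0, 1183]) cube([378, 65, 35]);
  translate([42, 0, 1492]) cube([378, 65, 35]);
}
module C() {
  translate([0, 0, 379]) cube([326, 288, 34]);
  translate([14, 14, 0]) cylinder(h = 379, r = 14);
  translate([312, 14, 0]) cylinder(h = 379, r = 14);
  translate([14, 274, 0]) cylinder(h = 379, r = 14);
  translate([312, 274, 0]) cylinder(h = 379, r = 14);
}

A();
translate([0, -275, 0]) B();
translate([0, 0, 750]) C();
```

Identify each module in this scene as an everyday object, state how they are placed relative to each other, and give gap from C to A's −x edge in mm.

A is a table. B is a ladder. C is a stool. The ladder is on the floor beside the table on its −y side. The stool is on top of the table. The gap from the stool to the table's −x edge is 0 mm.

The stool's min-x is at 0; the table's min-x is 0; gap = 0 mm.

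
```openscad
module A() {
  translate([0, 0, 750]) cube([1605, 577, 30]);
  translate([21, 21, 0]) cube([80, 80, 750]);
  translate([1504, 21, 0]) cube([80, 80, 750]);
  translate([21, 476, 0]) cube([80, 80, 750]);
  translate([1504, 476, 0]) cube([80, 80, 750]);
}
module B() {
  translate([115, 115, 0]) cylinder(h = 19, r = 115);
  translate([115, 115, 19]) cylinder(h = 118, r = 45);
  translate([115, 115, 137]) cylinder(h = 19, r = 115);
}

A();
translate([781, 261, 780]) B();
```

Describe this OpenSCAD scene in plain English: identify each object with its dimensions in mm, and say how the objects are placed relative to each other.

A is a table: top 1605 mm (x) × 577 mm (y), 30 mm thick, upper face at z = 780 mm, on four 80×80 mm square legs, each inset 21 mm from the nearest pair of top edges, running from z = 0 to the bottom of the top.

B is a spool: two coaxial disc flanges of radius 115 mm and thickness 19 mm, joined by a core cylinder of radius 45 mm and height 118 mm. The lower flange rests on z = 0 and the three cylinders share a vertical axis.

The spool is on top of the table.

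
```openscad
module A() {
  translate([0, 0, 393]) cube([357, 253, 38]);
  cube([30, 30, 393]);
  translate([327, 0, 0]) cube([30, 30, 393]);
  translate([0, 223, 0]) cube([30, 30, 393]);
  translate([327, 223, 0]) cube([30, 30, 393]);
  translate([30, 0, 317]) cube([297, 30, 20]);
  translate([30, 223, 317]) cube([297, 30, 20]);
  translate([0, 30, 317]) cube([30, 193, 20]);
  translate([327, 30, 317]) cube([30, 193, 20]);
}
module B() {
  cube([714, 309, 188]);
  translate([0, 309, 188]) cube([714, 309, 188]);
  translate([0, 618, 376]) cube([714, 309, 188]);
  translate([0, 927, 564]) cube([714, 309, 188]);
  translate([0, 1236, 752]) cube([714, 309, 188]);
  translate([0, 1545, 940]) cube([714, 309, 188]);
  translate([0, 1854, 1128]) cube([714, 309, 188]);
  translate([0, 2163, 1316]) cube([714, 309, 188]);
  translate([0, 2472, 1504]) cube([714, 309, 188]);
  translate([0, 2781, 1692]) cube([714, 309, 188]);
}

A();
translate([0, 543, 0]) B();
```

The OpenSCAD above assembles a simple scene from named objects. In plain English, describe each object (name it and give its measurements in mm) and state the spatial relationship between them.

A is a four-legged stool. The seat is a 357×253×38 mm slab whose top surface is at z = 431 mm; four square legs, each 30×30 mm in cross-section, run from the floor (z = 0) to the underside of the seat, each flush with a corner of the seat. Four stretchers, 30 mm wide and 20 mm tall, connect adjacent legs with their undersides at z = 317 mm, each running between the inner faces of the legs it joins and aligned with the legs' outer faces on the other axis.

B is a straight staircase of 10 solid steps. Each step is 714 mm wide (x), 309 mm deep (y, the going) and 188 mm tall (the rise). The first step rests on the floor; each subsequent step sits one going further in +y and one rise higher in +z, directly behind and above the previous step with no overlap.

The staircase is on the floor beside the stool on its +y side.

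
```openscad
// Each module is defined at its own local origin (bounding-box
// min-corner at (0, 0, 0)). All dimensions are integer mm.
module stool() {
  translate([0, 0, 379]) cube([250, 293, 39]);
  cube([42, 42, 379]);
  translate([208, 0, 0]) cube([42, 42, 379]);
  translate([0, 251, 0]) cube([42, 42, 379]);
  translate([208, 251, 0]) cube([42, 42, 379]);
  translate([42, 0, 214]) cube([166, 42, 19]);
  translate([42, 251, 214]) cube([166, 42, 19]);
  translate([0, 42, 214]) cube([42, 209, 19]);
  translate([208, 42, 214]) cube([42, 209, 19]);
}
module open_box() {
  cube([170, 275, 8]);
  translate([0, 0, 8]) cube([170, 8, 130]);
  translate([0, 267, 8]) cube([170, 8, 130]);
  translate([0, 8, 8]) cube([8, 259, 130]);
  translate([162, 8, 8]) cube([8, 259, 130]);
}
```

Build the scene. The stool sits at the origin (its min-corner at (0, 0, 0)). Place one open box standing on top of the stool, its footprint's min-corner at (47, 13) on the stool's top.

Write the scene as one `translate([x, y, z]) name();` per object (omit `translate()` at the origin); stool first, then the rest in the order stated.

stool();
translate([47, 13, 418]) open_box();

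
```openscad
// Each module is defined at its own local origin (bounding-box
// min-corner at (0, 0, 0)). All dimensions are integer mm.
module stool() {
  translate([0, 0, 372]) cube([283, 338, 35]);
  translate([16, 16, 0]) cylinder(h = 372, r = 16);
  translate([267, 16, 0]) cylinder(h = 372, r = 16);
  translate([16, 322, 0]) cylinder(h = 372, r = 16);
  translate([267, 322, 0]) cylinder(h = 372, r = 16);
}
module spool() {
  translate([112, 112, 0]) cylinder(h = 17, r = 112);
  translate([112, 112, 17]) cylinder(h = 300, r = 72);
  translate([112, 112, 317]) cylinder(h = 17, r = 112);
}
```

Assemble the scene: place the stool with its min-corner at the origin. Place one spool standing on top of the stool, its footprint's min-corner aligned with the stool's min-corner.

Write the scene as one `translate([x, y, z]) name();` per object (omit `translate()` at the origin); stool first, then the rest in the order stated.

stool();
translate([0, 0, 407]) spool();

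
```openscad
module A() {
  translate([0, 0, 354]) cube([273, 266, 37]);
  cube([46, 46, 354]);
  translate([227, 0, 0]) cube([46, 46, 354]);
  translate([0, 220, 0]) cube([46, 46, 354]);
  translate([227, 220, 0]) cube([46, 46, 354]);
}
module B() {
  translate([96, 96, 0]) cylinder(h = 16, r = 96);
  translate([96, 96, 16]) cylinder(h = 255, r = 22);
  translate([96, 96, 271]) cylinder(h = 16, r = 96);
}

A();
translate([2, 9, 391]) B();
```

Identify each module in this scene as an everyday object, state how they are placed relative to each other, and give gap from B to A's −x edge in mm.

The spool's min-x is at 2; the stool's min-x is 0; gap = 2 mm.

A is a stool. B is a spool. The spool is on top of the stool. The gap from the spool to the stool's −x edge is 2 mm.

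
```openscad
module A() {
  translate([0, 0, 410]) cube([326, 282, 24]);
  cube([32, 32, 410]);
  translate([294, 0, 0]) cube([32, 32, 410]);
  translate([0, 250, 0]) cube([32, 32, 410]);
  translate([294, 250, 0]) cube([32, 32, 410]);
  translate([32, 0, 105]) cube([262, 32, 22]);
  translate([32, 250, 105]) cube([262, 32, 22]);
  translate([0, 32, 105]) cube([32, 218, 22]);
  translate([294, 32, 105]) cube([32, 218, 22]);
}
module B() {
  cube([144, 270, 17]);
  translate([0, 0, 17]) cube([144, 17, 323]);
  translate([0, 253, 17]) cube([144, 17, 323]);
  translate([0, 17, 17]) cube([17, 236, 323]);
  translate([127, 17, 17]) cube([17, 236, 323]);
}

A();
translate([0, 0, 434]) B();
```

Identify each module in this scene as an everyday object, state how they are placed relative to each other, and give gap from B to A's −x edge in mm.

The open box's min-x is at 0; the stool's min-x is 0; gap = 0 mm.

A is a stool. B is an open box. The open box is on top of the stool. The gap from the open box to the stool's −x edge is 0 mm.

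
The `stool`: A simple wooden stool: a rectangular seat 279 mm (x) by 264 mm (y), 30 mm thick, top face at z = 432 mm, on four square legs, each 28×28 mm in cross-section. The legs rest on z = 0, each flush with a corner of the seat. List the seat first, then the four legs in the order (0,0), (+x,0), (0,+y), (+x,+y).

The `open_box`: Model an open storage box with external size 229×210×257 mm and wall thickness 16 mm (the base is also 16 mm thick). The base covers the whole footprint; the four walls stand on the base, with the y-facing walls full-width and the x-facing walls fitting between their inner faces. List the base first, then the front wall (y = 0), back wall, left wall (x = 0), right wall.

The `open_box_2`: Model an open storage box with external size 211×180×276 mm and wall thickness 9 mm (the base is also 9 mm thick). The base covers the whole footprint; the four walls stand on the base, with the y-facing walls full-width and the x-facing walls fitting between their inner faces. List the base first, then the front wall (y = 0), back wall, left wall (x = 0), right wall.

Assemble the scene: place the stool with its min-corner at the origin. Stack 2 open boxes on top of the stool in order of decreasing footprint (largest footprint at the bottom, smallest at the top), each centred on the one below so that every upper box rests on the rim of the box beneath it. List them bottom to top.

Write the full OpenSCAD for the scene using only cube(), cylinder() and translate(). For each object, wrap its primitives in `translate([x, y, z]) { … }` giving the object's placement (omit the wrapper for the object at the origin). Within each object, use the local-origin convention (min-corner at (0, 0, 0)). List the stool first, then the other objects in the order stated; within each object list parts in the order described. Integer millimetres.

translate([0, 0, 402]) cube([279, 264, 30]);
cube([28, 28, 402]);
translate([251, 0, 0]) cube([28, 28, 402]);
translate([0, 236, 0]) cube([28, 28, 402]);
translate([251, 236, 0]) cube([28, 28, 402]);
translate([25, 27, 432]) {
  cube([229, 210, 16]);
  translate([0, 0, 16]) cube([229, 16, 241]);
  translate([0, 194, 16]) cube([229, 16, 241]);
  translate([0, 16, 16]) cube([16, 178, 241]);
  translate([213, 16, 16]) cube([16, 178, 241]);
}
translate([34, 42, 689]) {
  cube([211, 180, 9]);
  translate([0, 0, 9]) cube([211, 9, 267]);
  translate([0, 171, 9]) cube([211, 9, 267]);
  translate([0, 9, 9]) cube([9, 162, 267]);
  translate([202, 9, 9]) cube([9, 162, 267]);
}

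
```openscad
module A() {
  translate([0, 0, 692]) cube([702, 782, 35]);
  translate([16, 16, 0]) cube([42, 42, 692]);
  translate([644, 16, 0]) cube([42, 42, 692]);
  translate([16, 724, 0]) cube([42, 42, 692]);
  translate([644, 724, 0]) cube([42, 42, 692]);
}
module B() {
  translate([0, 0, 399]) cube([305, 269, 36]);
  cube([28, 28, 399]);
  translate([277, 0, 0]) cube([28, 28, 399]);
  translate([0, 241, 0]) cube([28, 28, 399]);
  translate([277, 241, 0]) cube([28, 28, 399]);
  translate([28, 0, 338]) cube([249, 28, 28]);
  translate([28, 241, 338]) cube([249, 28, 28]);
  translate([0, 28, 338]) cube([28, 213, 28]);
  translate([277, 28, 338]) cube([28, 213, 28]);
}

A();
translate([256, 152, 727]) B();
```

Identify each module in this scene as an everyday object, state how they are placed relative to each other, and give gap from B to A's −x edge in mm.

The stool's min-x is at 256; the table's min-x is 0; gap = 256 mm.

A is a table. B is a stool. The stool is on top of the table. The gap from the stool to the table's −x edge is 256 mm.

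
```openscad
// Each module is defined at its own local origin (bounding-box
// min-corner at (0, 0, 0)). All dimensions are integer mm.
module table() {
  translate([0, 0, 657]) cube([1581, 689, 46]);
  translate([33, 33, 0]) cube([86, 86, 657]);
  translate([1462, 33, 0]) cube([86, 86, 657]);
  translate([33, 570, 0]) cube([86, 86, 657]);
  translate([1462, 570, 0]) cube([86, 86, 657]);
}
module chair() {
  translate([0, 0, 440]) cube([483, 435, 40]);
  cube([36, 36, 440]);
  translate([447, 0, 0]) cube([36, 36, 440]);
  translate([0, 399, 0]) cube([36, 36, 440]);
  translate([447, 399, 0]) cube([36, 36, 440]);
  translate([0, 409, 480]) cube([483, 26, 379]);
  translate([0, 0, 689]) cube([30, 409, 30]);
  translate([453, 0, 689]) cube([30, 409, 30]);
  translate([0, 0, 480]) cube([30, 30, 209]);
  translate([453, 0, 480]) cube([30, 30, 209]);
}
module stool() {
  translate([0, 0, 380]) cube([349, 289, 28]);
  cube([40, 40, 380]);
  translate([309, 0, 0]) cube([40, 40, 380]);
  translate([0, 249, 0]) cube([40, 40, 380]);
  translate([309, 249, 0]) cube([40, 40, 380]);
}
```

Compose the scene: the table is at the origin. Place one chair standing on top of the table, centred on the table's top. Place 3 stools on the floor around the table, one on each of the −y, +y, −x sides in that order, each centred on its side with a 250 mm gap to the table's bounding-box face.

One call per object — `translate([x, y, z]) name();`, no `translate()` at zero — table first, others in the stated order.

table();
translate([549, 127, 703]) chair();
translate([616, -539, 0]) stool();
translate([616, 939, 0]) stool();
translate([-599, 200, 0]) stool();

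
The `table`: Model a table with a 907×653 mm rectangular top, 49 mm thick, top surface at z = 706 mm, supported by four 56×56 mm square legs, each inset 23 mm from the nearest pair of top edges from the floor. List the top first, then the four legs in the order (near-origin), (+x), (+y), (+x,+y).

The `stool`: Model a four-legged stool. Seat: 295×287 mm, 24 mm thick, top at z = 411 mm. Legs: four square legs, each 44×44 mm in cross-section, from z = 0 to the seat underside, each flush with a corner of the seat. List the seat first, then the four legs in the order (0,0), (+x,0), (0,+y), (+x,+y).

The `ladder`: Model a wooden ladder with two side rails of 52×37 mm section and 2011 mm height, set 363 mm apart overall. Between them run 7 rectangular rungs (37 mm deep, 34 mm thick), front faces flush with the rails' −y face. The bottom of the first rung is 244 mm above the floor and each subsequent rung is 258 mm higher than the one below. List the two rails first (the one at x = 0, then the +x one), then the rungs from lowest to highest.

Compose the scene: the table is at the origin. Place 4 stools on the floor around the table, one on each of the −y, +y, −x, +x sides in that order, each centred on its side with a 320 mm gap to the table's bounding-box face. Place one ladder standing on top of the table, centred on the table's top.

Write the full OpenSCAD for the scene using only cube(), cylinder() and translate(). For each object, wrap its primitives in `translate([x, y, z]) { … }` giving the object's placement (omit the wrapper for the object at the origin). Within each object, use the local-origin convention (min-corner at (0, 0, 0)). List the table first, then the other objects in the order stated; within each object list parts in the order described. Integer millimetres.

translate([0, 0, 657]) cube([907, 653, 49]);
translate([23, 23, 0]) cube([56, 56, 657]);
translate([828, 23, 0]) cube([56, 56, 657]);
translate([23, 574, 0]) cube([56, 56, 657]);
translate([828, 574, 0]) cube([56, 56, 657]);
translate([306, -607, 0]) {
  translate([0, 0, 387]) cube([295, 287, 24]);
  cube([44, 44, 387]);
  translate([251, 0, 0]) cube([44, 44, 387]);
  translate([0, 243, 0]) cube([44, 44, 387]);
  translate([251, 243, 0]) cube([44, 44, 387]);
}
translate([306, 973, 0]) {
  translate([0, 0, 387]) cube([295, 287, 24]);
  cube([44, 44, 387]);
  translate([251, 0, 0]) cube([44, 44, 387]);
  translate([0, 243, 0]) cube([44, 44, 387]);
  translate([251, 243, 0]) cube([44, 44, 387]);
}
translate([-615, 183, 0]) {
  translate([0, 0, 387]) cube([295, 287, 24]);
  cube([44, 44, 387]);
  translate([251, 0, 0]) cube([44, 44, 387]);
  translate([0, 243, 0]) cube([44, 44, 387]);
  translate([251, 243, 0]) cube([44, 44, 387]);
}
translate([1227, 183, 0]) {
  translate([0, 0, 387]) cube([295, 287, 24]);
  cube([44, 44, 387]);
  translate([251, 0, 0]) cube([44, 44, 387]);
  translate([0, 243, 0]) cube([44, 44, 387]);
  translate([251, 243, 0]) cube([44, 44, 387]);
}
translate([272, 308, 706]) {
  cube([52, 37, 2011]);
  translate([311, 0, 0]) cube([52, 37, 2011]);
  translate([52, 0, 244]) cube([259, 37, 34]);
  translate([52, 0, 502]) cube([259, 37, 34]);
  translate([52, 0, 760]) cube([259, 37, 34]);
  translate([52, 0, 1018]) cube([259, 37, 34]);
  translate([52, 0, 1276]) cube([259, 37, 34]);
  translate([52, 0, 1534]) cube([259, 37, 34]);
  translate([52, 0, 1792]) cube([259, 37, 34]);
}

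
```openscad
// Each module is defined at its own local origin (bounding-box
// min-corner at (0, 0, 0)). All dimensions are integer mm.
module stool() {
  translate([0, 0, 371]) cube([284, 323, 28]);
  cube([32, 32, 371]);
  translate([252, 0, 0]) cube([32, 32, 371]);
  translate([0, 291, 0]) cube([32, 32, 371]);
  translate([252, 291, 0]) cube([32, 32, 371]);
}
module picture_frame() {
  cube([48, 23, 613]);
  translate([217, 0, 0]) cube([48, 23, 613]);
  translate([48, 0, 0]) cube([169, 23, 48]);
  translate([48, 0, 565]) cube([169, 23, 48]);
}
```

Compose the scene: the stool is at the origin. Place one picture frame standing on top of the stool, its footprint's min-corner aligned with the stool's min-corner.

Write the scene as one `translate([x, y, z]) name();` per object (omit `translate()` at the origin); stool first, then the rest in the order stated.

stool();
translate([0, 0, 399]) picture_frame();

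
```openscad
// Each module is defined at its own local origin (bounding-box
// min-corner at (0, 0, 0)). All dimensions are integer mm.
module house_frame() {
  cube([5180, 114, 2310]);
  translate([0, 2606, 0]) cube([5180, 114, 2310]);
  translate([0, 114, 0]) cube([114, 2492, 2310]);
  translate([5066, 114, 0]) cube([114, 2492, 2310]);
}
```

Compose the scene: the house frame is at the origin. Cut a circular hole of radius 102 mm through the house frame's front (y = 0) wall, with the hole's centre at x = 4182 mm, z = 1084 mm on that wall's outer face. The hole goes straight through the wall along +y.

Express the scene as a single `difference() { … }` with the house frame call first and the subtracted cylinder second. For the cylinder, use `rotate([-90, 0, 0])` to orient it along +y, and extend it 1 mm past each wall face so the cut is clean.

difference() {
  house_frame();
  translate([4182, -1, 1084]) rotate([-90, 0, 0]) cylinder(h = 116, r = 102);
}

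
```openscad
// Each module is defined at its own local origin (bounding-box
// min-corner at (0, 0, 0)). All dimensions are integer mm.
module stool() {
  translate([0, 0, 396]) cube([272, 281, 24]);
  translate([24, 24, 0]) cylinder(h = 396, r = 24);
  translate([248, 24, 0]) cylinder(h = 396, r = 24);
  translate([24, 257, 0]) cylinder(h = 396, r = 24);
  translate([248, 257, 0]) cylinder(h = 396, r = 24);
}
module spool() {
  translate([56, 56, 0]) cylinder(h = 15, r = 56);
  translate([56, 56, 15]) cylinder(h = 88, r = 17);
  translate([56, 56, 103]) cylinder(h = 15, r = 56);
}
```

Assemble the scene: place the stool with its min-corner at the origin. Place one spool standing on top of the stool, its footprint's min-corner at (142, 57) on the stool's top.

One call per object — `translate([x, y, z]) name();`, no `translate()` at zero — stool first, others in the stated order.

stool();
translate([142, 57, 420]) spool();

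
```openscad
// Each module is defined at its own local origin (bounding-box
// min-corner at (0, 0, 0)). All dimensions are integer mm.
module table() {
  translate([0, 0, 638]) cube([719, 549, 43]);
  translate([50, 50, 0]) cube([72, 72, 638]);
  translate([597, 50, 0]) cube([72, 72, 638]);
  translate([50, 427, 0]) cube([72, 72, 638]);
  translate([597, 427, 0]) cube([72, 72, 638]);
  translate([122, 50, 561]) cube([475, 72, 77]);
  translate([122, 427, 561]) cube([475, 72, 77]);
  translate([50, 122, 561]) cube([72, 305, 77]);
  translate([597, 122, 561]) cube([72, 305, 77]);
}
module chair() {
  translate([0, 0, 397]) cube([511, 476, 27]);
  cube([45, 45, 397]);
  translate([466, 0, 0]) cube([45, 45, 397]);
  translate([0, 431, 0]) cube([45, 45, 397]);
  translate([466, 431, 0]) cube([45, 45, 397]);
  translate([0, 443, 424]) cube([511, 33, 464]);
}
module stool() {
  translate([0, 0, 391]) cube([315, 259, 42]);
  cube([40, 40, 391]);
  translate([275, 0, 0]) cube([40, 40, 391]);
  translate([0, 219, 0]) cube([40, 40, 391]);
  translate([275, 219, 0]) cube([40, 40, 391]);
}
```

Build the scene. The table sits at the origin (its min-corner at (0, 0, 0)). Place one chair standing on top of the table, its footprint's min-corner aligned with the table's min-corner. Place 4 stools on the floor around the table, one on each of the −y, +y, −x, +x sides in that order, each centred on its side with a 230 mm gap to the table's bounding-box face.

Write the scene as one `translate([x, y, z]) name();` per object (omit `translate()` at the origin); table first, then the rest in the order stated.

table();
translate([0, 0, 681]) chair();
translate([202, -489, 0]) stool();
translate([202, 779, 0]) stool();
translate([-545, 145, 0]) stool();
translate([949, 145, 0]) stool();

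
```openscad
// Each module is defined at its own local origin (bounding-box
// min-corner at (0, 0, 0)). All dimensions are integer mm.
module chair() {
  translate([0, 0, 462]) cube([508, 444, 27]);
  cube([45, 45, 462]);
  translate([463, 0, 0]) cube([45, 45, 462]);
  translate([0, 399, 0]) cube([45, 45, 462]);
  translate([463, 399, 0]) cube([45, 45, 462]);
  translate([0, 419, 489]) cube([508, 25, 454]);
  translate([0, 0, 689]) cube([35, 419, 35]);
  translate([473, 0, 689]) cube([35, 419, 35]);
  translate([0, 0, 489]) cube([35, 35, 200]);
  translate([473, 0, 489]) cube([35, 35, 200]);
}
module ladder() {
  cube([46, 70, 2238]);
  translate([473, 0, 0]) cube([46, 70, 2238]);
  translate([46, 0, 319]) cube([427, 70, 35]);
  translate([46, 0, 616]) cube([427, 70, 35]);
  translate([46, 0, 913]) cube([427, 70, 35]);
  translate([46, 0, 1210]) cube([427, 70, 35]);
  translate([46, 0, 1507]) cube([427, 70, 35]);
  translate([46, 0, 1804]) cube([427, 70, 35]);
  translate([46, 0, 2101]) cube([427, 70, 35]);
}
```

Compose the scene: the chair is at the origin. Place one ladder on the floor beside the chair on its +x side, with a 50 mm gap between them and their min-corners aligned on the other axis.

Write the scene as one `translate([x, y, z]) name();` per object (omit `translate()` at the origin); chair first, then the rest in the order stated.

chair();
translate([558, 0, 0]) ladder();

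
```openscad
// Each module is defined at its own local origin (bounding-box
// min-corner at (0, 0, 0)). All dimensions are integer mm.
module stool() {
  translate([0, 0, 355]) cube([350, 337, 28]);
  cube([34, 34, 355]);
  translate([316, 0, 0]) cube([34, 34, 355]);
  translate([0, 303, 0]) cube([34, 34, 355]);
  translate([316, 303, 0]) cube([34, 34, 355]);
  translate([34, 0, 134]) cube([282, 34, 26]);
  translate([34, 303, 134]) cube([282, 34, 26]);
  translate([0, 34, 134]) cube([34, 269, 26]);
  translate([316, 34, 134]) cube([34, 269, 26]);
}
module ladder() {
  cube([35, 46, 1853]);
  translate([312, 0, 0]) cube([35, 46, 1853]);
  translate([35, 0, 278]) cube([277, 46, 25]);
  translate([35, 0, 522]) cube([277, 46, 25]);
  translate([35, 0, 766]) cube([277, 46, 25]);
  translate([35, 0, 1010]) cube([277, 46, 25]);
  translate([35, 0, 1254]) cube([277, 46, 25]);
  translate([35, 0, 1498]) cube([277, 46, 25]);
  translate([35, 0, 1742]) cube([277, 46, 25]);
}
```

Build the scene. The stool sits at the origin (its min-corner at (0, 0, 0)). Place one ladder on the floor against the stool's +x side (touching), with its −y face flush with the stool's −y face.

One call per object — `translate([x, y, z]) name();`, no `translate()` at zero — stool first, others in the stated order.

stool();
translate([350, 0, 0]) ladder();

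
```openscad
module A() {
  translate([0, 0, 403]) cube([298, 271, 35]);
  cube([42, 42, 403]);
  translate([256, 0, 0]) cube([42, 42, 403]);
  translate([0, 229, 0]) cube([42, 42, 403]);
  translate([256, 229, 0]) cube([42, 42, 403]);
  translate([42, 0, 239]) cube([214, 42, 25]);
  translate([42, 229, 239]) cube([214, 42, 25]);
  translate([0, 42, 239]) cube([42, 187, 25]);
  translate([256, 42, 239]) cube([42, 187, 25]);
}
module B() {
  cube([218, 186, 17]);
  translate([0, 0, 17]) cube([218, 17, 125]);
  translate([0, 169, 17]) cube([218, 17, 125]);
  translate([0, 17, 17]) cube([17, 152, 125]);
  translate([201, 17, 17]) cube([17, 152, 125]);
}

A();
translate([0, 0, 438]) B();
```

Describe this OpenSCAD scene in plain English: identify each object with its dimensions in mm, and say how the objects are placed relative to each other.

A is a four-legged stool. The seat is a 298×271×35 mm slab whose top surface is at z = 438 mm; four square legs, each 42×42 mm in cross-section, run from the floor (z = 0) to the underside of the seat, each flush with a corner of the seat. Four stretchers, 42 mm wide and 25 mm tall, connect adjacent legs with their undersides at z = 239 mm, each running between the inner faces of the legs it joins and aligned with the legs' outer faces on the other axis.

B is an open storage box with external size 218×186×142 mm and wall thickness 17 mm (the base is also 17 mm thick). The base covers the whole footprint; the four walls stand on the base, with the y-facing walls full-width and the x-facing walls fitting between their inner faces.

The open box is on top of the stool.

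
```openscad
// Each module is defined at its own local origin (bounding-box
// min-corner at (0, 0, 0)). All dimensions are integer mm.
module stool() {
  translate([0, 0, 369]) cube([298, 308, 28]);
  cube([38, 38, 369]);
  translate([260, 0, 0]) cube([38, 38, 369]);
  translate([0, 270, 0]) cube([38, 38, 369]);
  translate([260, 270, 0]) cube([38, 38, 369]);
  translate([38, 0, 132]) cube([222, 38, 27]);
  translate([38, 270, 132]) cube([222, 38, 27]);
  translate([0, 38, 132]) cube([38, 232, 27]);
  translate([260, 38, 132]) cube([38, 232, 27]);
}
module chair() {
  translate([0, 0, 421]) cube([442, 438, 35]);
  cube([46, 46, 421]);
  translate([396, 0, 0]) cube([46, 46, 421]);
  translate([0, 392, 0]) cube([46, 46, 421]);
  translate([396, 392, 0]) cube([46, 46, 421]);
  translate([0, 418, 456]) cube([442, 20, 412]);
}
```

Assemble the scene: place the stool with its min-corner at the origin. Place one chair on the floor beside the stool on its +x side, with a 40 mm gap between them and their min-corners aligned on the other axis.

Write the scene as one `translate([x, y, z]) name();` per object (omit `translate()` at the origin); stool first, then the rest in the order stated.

stool();
translate([338, 0, 0]) chair();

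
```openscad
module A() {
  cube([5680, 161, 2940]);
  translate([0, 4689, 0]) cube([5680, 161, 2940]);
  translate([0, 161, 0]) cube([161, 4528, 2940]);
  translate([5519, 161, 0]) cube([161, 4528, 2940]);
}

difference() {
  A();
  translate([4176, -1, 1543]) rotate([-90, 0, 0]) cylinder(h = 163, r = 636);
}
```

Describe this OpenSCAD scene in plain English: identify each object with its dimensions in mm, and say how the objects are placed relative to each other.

A is the wall frame of a small rectangular building: four walls, each 2940 mm tall and 161 mm thick, enclosing a footprint 5680 mm (x) by 4850 mm (y) outside-to-outside, with no floor or roof. The front and back walls (the −y and +y sides) span the full width; the two side walls fit between them.

The house frame has a circular hole of radius 636 mm through its front wall, centred at (x = 4176, z = 1543).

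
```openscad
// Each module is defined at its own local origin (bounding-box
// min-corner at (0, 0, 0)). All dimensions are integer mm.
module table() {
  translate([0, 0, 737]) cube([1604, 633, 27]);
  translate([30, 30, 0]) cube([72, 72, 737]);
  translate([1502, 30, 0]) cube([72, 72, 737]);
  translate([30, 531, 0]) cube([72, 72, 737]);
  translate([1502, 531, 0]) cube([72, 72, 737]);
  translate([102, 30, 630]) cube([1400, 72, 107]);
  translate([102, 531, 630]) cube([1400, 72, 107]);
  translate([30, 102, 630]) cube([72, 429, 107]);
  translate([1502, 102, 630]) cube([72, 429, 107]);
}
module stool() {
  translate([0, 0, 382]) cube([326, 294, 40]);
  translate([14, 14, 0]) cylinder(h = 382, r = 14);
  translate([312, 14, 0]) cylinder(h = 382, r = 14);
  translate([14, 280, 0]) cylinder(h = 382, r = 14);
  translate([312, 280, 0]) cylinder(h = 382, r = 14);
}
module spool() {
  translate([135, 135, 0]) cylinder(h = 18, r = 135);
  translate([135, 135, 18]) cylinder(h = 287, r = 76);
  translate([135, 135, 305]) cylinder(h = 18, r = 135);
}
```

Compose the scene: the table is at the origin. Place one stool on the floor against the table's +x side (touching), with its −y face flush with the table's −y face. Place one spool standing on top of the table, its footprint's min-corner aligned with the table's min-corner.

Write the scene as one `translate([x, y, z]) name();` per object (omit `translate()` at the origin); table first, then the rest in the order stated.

table();
translate([1604, 0, 0]) stool();
translate([0, 0, 764]) spool();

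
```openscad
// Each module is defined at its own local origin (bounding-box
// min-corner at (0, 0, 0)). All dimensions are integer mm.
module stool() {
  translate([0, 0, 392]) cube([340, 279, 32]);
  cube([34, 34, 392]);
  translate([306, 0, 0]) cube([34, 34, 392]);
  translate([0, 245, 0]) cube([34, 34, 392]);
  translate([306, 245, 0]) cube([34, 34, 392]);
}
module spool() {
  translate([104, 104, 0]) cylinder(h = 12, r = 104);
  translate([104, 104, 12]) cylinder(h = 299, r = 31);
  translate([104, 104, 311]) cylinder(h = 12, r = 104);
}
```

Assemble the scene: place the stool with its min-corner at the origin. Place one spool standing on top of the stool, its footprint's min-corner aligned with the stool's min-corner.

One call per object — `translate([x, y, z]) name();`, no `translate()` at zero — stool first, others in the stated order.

stool();
translate([0, 0, 424]) spool();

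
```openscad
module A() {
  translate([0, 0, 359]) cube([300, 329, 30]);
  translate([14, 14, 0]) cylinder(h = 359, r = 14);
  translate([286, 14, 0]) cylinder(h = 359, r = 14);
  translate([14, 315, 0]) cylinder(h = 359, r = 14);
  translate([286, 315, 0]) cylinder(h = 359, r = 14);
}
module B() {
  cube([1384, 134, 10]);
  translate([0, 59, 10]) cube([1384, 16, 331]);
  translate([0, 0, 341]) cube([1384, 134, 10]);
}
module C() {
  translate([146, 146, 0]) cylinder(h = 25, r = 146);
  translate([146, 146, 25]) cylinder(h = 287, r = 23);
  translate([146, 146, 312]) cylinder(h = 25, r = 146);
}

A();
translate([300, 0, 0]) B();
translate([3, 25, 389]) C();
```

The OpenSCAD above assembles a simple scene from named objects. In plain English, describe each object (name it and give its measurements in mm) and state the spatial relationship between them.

A is a simple wooden stool: a rectangular seat 300 mm (x) by 329 mm (y), 30 mm thick, top face at z = 389 mm, on four round legs, each 28 mm in diameter. The legs rest on z = 0, each leg's axis is inset half a diameter from the nearest pair of seat edges (so the leg's bounding box is flush with the corner).

B is an I-beam lying along x, 1384 mm long. Overall section height 351 mm. Two flanges 134 mm wide (y) and 10 mm thick, one on the floor and one at the top; a web 16 mm thick runs between them, centred on the flange width.

C is a spool: two coaxial disc flanges of radius 146 mm and thickness 25 mm, joined by a core cylinder of radius 23 mm and height 287 mm. The lower flange rests on z = 0 and the three cylinders share a vertical axis.

The I-beam is against the stool's +x side, with their −y faces flush. The spool is on top of the stool.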